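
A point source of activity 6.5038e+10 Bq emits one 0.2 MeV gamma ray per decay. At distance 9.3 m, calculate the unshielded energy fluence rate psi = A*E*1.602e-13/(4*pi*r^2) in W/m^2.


psi = A * E * 1.602e-13 / (4*pi*r^2)
psi = 6.5038e+10 * 0.2 * 1.602e-13 / (4*pi*9.3^2)
psi = 1.9173e-06 W/m^2

1.9173e-06


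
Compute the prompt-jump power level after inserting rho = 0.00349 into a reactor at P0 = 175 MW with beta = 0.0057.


P1/P0 = beta / (beta - rho)
P1/P0 = 0.0057 / (0.0057 - 0.00349) = 2.579186
P1 = 175 * 2.579186 = 451.36 MW

451.36


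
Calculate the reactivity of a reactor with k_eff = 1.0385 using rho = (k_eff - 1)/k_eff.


rho = (k_eff - 1) / k_eff
rho = (1.0385 - 1) / 1.0385
rho = 0.037073

0.037073


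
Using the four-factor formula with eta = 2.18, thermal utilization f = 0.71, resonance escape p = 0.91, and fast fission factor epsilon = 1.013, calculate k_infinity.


k_inf = eta * f * p * epsilon
k_inf = 2.18 * 0.71 * 0.91 * 1.013
k_inf = 1.4268

1.4268


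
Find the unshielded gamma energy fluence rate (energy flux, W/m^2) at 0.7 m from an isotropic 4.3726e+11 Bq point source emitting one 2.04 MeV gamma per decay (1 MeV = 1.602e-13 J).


psi = A * E * 1.602e-13 / (4*pi*r^2)
psi = 4.3726e+11 * 2.04 * 1.602e-13 / (4*pi*0.7^2)
psi = 0.023207 W/m^2

0.023207


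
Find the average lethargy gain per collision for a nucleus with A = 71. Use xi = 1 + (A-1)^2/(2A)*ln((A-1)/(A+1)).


xi = 1 + (A-1)^2/(2A) * ln((A-1)/(A+1))
xi = 1 + (71-1)^2/(2*71) * ln((71-1)/(71 +1))
xi = 0.027906

0.027906


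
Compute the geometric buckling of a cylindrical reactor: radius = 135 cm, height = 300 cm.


B^2 = (2.405/R)^2 + (pi/H)^2
B^2 = (2.405/135)^2 + (pi/300)^2
B^2 = 4.2703e-04 /cm^2

4.2703e-04


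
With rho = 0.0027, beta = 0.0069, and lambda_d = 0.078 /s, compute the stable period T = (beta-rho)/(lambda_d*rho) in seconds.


T = (beta - rho) / (lambda_d * rho)
T = (0.0069 - 0.0027) / (0.078 * 0.0027)
T = 19.943 s

19.943


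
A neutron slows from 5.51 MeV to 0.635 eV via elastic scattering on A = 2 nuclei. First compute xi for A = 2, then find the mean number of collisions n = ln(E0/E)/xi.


xi = 1 + (A-1)^2/(2A)*ln((A-1)/(A+1)) = 0.7253469 (for A = 2)
n = ln(E0/E) / xi
n = ln(5.51e6 / 0.635) / 0.7253469
n = ln(8.677165e+06) / 0.7253469 = 22.026

22.026


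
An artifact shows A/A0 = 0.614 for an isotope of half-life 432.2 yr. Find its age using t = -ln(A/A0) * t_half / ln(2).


lambda = ln(2) / t_half = ln(2) / 432.2 = 0.001603765 /yr
t = -ln(A/A0) / lambda
t = -ln(0.614) / 0.001603765
t = 304.13 yr

304.13


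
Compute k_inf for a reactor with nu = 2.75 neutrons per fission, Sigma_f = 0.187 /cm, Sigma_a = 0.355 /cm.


k_inf = nu * Sigma_f / Sigma_a
k_inf = 2.75 * 0.187 / 0.355
k_inf = 1.4486

1.4486


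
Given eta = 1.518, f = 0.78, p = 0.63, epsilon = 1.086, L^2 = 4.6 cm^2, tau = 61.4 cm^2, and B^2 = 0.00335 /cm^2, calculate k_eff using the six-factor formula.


k_inf = eta*f*p*eps = 1.518*0.78*0.63*1.086 = 0.8100965
P_TNL = 1/(1 + L^2*B^2) = 1/(1 + 4.6*0.00335) = 0.9848239
P_FNL = exp(-B^2*tau) = exp(-0.00335*61.4) = 0.8140854
k_eff = k_inf * P_TNL * P_FNL = 0.8100965 * 0.9848239 * 0.8140854
k_eff = 0.64948

0.64948


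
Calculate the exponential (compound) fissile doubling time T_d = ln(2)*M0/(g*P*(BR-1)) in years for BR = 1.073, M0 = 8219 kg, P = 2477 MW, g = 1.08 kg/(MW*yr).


Breeding gain G = BR - 1 = 1.073 - 1 = 0.073
Fissile production rate = g * P * G = 1.08 * 2477 * 0.073 = 195.28668 kg/yr
T_d = ln(2) * M0 / (g * P * G)
T_d = ln(2) * 8219 / 195.28668 = 29.172 yr

29.172


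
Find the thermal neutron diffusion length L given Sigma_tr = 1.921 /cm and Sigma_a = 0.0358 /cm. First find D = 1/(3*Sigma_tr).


D = 1 / (3 * Sigma_tr) = 1 / (3 * 1.921) = 0.1735207 cm
L = sqrt(D / Sigma_a)
L = sqrt(0.1735207 / 0.0358)
L = 2.2016 cm

2.2016


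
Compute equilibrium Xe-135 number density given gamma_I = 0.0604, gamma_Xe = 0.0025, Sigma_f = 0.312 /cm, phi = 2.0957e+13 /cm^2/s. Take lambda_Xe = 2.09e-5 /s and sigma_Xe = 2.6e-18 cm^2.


Xe_eq = (gamma_I + gamma_Xe) * Sigma_f * phi / (lambda_Xe + sigma_Xe * phi)
Numerator = (0.0604 + 0.0025) * 0.312 * 2.0957e+13 = 4.112769e+11
Denominator = 2.09e-5 + 2.6e-18 * 2.0957e+13 = 7.538820e-05
Xe_eq = 4.112769e+11 / 7.538820e-05 = 5.4555e+15 /cm^3

5.4555e+15


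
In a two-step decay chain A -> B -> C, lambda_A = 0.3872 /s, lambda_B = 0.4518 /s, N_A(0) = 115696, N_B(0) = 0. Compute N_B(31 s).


N_B(t) = lambda_A * N_A0 / (lambda_B - lambda_A) * [exp(-lambda_A*t) - exp(-lambda_B*t)]
exp(-0.3872*31) = 6.124582e-06; exp(-0.4518*31) = 8.267198e-07
N_B = 0.3872 * 115696 / (0.4518 - 0.3872) * (6.124582e-06 - 8.267198e-07)
N_B = 3.6739

3.6739


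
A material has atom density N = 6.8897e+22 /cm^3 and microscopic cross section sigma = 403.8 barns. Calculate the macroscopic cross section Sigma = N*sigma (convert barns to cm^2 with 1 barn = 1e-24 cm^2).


Sigma = N * sigma_barns * 1e-24
Sigma = 6.8897e+22 * 403.8 * 1e-24
Sigma = 27.821 /cm

27.821


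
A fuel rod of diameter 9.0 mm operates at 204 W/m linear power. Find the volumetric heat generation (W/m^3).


r = D / 2 / 1000 = 9.0 / 2 / 1000 = 0.0045 m
q''' = q' / (pi * r^2)
q''' = 204 / (pi * 0.0045^2)
q''' = 3.2067e+06 W/m^3

3.2067e+06


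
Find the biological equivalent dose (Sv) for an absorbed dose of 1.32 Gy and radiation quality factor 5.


H = D * Q
H = 1.32 * 5
H = 6.6000 Sv

6.6000


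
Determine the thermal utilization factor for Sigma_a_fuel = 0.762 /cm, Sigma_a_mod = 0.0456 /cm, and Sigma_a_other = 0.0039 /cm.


f = Sigma_a_fuel / (Sigma_a_fuel + Sigma_a_mod + Sigma_a_other)
f = 0.762 / (0.762 + 0.0456 + 0.0039)
f = 0.93900

0.93900


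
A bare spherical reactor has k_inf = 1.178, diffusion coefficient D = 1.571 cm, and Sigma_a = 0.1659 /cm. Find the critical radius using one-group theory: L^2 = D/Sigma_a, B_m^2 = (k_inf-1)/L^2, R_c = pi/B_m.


L^2 = D / Sigma_a = 1.571 / 0.1659 = 9.469560 cm^2
B_m^2 = (k_inf - 1) / L^2 = (1.178 - 1) / 9.469560 = 0.01879707 /cm^2
For a bare sphere: B_g = pi/R, so R_c = pi / sqrt(B_m^2)
R_c = pi / sqrt(0.01879707) = 22.914 cm

22.914


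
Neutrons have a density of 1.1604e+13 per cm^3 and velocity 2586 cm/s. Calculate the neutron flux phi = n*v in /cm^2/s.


phi = n * v
phi = 1.1604e+13 * 2586
phi = 3.0008e+16 /cm^2/s

3.0008e+16


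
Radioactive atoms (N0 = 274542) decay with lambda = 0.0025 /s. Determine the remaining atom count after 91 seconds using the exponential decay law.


N = N0 * exp(-lambda * t)
N = 274542 * exp(-0.0025 * 91)
N = 218679

218679


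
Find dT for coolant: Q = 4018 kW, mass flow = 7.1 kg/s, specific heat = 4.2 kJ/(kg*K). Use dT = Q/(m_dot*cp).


dT = Q / (m_dot * cp)
dT = 4018 / (7.1 * 4.2)
dT = 134.74 C

134.74


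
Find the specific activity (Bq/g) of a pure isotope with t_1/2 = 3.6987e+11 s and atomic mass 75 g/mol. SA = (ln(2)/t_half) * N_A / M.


lambda = ln(2) / t_half = ln(2) / 3.6987e+11 = 1.874029e-12 /s
SA = lambda * N_A / M
SA = 1.874029e-12 * 6.022e23 / 75
SA = 1.5047e+10 Bq/g

1.5047e+10


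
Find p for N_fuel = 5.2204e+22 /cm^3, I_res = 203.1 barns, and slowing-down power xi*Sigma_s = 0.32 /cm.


p = exp(-N * I * 1e-24 / (xi*Sigma_s))
p = exp(-5.2204e+22 * 203.1 * 1e-24 / 0.32)
p = 4.0778e-15

4.0778e-15


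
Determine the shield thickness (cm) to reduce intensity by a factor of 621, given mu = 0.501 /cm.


x = ln(factor) / mu
x = ln(621) / 0.501
x = 12.837 cm

12.837


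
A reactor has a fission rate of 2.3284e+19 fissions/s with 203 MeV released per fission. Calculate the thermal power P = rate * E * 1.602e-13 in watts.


P = fission_rate * E_MeV * 1.602e-13
P = 2.3284e+19 * 203 * 1.602e-13
P = 7.5721e+08 W

7.5721e+08


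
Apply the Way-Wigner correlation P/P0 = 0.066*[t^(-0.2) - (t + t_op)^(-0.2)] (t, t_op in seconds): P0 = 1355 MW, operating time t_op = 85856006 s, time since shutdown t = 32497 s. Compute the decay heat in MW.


P/P0 = 0.066 * [t^(-0.2) - (t + t_op)^(-0.2)]
P/P0 = 0.066 * [32497^(-0.2) - (32497 + 85856006)^(-0.2)]
P/P0 = 0.066 * [0.1252078 - 0.02589483] = 0.006554656
P = 1355 * 0.006554656 = 8.8816 MW

8.8816


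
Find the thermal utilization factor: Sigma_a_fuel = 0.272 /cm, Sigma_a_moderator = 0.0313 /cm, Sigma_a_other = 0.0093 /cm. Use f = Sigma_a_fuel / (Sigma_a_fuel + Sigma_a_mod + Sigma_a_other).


f = Sigma_a_fuel / (Sigma_a_fuel + Sigma_a_mod + Sigma_a_other)
f = 0.272 / (0.272 + 0.0313 + 0.0093)
f = 0.87012

0.87012


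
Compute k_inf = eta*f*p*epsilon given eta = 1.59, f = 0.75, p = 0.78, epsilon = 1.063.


k_inf = eta * f * p * epsilon
k_inf = 1.59 * 0.75 * 0.78 * 1.063
k_inf = 0.98875

0.98875


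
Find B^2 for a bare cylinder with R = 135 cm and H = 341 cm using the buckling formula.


B^2 = (2.405/R)^2 + (pi/H)^2
B^2 = (2.405/135)^2 + (pi/341)^2
B^2 = 4.0224e-04 /cm^2

4.0224e-04


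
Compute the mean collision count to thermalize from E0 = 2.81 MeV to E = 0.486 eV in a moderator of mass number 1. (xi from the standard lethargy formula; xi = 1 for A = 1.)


xi = 1 + (A-1)^2/(2A)*ln((A-1)/(A+1)) = 1 (for A = 1)
n = ln(E0/E) / xi
n = ln(2.81e6 / 0.486) / 1
n = ln(5.781893e+06) / 1 = 15.570

15.570


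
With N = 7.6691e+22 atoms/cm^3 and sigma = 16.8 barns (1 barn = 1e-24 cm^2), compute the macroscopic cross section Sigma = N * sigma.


Sigma = N * sigma_barns * 1e-24
Sigma = 7.6691e+22 * 16.8 * 1e-24
Sigma = 1.2884 /cm

1.2884


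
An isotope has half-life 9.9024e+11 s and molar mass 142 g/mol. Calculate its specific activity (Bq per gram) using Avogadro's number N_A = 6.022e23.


lambda = ln(2) / t_half = ln(2) / 9.9024e+11 = 6.999790e-13 /s
SA = lambda * N_A / M
SA = 6.999790e-13 * 6.022e23 / 142
SA = 2.9685e+09 Bq/g

2.9685e+09


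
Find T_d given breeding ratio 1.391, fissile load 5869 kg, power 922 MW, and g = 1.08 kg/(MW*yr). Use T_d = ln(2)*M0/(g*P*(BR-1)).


Breeding gain G = BR - 1 = 1.391 - 1 = 0.391
Fissile production rate = g * P * G = 1.08 * 922 * 0.391 = 389.34216 kg/yr
T_d = ln(2) * M0 / (g * P * G)
T_d = ln(2) * 5869 / 389.34216 = 10.449 yr

10.449


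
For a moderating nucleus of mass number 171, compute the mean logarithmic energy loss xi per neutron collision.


xi = 1 + (A-1)^2/(2A) * ln((A-1)/(A+1))
xi = 1 + (171-1)^2/(2*171) * ln((171-1)/(171 +1))
xi = 0.011650

0.011650


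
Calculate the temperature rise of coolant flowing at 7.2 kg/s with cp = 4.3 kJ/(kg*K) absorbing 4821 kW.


dT = Q / (m_dot * cp)
dT = 4821 / (7.2 * 4.3)
dT = 155.72 C

155.72


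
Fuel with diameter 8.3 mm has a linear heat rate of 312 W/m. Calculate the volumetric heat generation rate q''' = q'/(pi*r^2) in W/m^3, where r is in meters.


r = D / 2 / 1000 = 8.3 / 2 / 1000 = 0.00415 m
q''' = q' / (pi * r^2)
q''' = 312 / (pi * 0.00415^2)
q''' = 5.7664e+06 W/m^3

5.7664e+06


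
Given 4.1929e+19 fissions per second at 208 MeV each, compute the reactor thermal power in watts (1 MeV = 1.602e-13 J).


P = fission_rate * E_MeV * 1.602e-13
P = 4.1929e+19 * 208 * 1.602e-13
P = 1.3971e+09 W

1.3971e+09


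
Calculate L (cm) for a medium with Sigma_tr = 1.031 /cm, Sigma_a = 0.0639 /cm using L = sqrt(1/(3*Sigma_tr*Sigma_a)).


D = 1 / (3 * Sigma_tr) = 1 / (3 * 1.031) = 0.3233107 cm
L = sqrt(D / Sigma_a)
L = sqrt(0.3233107 / 0.0639)
L = 2.2494 cm

2.2494


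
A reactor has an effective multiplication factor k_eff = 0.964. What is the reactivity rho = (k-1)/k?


rho = (k_eff - 1) / k_eff
rho = (0.964 - 1) / 0.964
rho = -0.037344

-0.037344


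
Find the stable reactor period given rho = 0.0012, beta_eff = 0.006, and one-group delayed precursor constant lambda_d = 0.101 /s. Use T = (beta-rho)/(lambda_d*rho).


T = (beta - rho) / (lambda_d * rho)
T = (0.006 - 0.0012) / (0.101 * 0.0012)
T = 39.604 s

39.604


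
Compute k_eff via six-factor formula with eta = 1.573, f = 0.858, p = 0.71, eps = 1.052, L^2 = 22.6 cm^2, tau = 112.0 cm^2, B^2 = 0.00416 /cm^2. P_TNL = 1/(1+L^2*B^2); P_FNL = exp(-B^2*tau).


k_inf = eta*f*p*eps = 1.573*0.858*0.71*1.052 = 1.008069
P_TNL = 1/(1 + L^2*B^2) = 1/(1 + 22.6*0.00416) = 0.9140634
P_FNL = exp(-B^2*tau) = exp(-0.00416*112.0) = 0.6275575
k_eff = k_inf * P_TNL * P_FNL = 1.008069 * 0.9140634 * 0.6275575
k_eff = 0.57826

0.57826


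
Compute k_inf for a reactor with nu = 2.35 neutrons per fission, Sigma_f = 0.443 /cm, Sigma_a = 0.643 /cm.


k_inf = nu * Sigma_f / Sigma_a
k_inf = 2.35 * 0.443 / 0.643
k_inf = 1.6191

1.6191


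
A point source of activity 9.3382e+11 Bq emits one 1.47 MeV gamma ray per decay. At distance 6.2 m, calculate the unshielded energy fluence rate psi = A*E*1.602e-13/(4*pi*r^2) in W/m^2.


psi = A * E * 1.602e-13 / (4*pi*r^2)
psi = 9.3382e+11 * 1.47 * 1.602e-13 / (4*pi*6.2^2)
psi = 4.5525e-04 W/m^2

4.5525e-04


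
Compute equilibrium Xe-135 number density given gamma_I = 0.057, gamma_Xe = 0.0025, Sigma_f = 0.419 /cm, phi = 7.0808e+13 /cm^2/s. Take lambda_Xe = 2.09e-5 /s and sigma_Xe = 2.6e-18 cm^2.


Xe_eq = (gamma_I + gamma_Xe) * Sigma_f * phi / (lambda_Xe + sigma_Xe * phi)
Numerator = (0.057 + 0.0025) * 0.419 * 7.0808e+13 = 1.765279e+12
Denominator = 2.09e-5 + 2.6e-18 * 7.0808e+13 = 2.050008e-04
Xe_eq = 1.765279e+12 / 2.050008e-04 = 8.6111e+15 /cm^3

8.6111e+15


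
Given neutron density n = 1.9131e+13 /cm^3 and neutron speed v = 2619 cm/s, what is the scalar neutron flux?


phi = n * v
phi = 1.9131e+13 * 2619
phi = 5.0104e+16 /cm^2/s

5.0104e+16


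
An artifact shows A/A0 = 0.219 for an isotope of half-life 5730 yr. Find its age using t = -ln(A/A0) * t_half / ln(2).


lambda = ln(2) / t_half = ln(2) / 5730 = 1.209681e-04 /yr
t = -ln(A/A0) / lambda
t = -ln(0.219) / 1.209681e-04
t = 12554 yr

12554


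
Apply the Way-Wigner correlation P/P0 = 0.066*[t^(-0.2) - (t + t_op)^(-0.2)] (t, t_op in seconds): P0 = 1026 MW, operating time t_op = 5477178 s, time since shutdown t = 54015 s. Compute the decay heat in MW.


P/P0 = 0.066 * [t^(-0.2) - (t + t_op)^(-0.2)]
P/P0 = 0.066 * [54015^(-0.2) - (54015 + 5477178)^(-0.2)]
P/P0 = 0.066 * [0.1131090 - 0.04481632] = 0.004507317
P = 1026 * 0.004507317 = 4.6245 MW

4.6245


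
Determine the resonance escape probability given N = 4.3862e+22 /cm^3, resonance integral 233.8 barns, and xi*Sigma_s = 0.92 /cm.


p = exp(-N * I * 1e-24 / (xi*Sigma_s))
p = exp(-4.3862e+22 * 233.8 * 1e-24 / 0.92)
p = 1.4423e-05

1.4423e-05


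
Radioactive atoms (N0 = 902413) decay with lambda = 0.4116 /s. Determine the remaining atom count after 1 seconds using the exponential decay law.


N = N0 * exp(-lambda * t)
N = 902413 * exp(-0.4116 * 1)
N = 597929

597929


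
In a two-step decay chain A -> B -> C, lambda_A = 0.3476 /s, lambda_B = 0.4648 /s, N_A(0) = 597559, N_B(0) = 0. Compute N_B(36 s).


N_B(t) = lambda_A * N_A0 / (lambda_B - lambda_A) * [exp(-lambda_A*t) - exp(-lambda_B*t)]
exp(-0.3476*36) = 3.676314e-06; exp(-0.4648*36) = 5.408008e-08
N_B = 0.3476 * 597559 / (0.4648 - 0.3476) * (3.676314e-06 - 5.408008e-08)
N_B = 6.4196

6.4196


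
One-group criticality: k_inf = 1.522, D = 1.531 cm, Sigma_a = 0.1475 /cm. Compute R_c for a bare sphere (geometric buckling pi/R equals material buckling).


L^2 = D / Sigma_a = 1.531 / 0.1475 = 10.37966 cm^2
B_m^2 = (k_inf - 1) / L^2 = (1.522 - 1) / 10.37966 = 0.05029066 /cm^2
For a bare sphere: B_g = pi/R, so R_c = pi / sqrt(B_m^2)
R_c = pi / sqrt(0.05029066) = 14.009 cm

14.009


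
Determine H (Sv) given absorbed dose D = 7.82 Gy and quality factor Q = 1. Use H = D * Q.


H = D * Q
H = 7.82 * 1
H = 7.8200 Sv

7.8200


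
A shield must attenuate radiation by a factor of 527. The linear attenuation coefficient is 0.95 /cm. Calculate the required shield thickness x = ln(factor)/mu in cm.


x = ln(factor) / mu
x = ln(527) / 0.95
x = 6.5971 cm

6.5971


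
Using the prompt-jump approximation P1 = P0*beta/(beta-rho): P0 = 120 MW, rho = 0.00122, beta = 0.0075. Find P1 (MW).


P1/P0 = beta / (beta - rho)
P1/P0 = 0.0075 / (0.0075 - 0.00122) = 1.194268
P1 = 120 * 1.194268 = 143.31 MW

143.31


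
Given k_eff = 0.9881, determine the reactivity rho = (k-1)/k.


rho = (k_eff - 1) / k_eff
rho = (0.9881 - 1) / 0.9881
rho = -0.012043

-0.012043


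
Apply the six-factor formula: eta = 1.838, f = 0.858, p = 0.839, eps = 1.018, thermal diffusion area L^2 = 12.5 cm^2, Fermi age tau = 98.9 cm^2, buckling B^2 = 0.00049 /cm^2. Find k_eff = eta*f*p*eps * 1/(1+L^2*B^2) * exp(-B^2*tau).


k_inf = eta*f*p*eps = 1.838*0.858*0.839*1.018 = 1.346922
P_TNL = 1/(1 + L^2*B^2) = 1/(1 + 12.5*0.00049) = 0.9939123
P_FNL = exp(-B^2*tau) = exp(-0.00049*98.9) = 0.9526945
k_eff = k_inf * P_TNL * P_FNL = 1.346922 * 0.9939123 * 0.9526945
k_eff = 1.2754

1.2754


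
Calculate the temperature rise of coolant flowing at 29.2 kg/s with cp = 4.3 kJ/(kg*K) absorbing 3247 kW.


dT = Q / (m_dot * cp)
dT = 3247 / (29.2 * 4.3)
dT = 25.860 C

25.860


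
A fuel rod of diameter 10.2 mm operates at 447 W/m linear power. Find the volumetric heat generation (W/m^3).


r = D / 2 / 1000 = 10.2 / 2 / 1000 = 0.0051 m
q''' = q' / (pi * r^2)
q''' = 447 / (pi * 0.0051^2)
q''' = 5.4704e+06 W/m^3

5.4704e+06


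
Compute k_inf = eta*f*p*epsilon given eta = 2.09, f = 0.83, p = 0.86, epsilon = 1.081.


k_inf = eta * f * p * epsilon
k_inf = 2.09 * 0.83 * 0.86 * 1.081
k_inf = 1.6127

1.6127


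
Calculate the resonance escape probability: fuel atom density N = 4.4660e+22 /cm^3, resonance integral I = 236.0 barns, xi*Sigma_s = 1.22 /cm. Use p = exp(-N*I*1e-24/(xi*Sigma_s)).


p = exp(-N * I * 1e-24 / (xi*Sigma_s))
p = exp(-4.4660e+22 * 236.0 * 1e-24 / 1.22)
p = 1.7704e-04

1.7704e-04


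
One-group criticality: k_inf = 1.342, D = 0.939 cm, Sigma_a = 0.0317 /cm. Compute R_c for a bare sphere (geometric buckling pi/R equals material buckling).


L^2 = D / Sigma_a = 0.939 / 0.0317 = 29.62145 cm^2
B_m^2 = (k_inf - 1) / L^2 = (1.342 - 1) / 29.62145 = 0.01154569 /cm^2
For a bare sphere: B_g = pi/R, so R_c = pi / sqrt(B_m^2)
R_c = pi / sqrt(0.01154569) = 29.237 cm

29.237


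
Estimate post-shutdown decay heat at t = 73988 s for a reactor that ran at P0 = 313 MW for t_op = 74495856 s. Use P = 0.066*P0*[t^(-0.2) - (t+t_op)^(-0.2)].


P/P0 = 0.066 * [t^(-0.2) - (t + t_op)^(-0.2)]
P/P0 = 0.066 * [73988^(-0.2) - (73988 + 74495856)^(-0.2)]
P/P0 = 0.066 * [0.1062106 - 0.02663713] = 0.005251849
P = 313 * 0.005251849 = 1.6438 MW

1.6438


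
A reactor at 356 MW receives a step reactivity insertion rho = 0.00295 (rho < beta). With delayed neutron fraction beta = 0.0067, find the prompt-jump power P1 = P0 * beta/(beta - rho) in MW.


P1/P0 = beta / (beta - rho)
P1/P0 = 0.0067 / (0.0067 - 0.00295) = 1.786667
P1 = 356 * 1.786667 = 636.05 MW

636.05


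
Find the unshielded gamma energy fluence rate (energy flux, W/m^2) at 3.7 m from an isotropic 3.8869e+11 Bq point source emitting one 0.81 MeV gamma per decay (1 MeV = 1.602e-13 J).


psi = A * E * 1.602e-13 / (4*pi*r^2)
psi = 3.8869e+11 * 0.81 * 1.602e-13 / (4*pi*3.7^2)
psi = 2.9318e-04 W/m^2

2.9318e-04


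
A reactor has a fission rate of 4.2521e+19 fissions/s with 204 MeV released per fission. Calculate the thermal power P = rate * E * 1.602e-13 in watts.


P = fission_rate * E_MeV * 1.602e-13
P = 4.2521e+19 * 204 * 1.602e-13
P = 1.3896e+09 W

1.3896e+09


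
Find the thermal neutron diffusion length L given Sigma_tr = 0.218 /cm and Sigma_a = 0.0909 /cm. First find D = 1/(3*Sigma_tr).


D = 1 / (3 * Sigma_tr) = 1 / (3 * 0.218) = 1.529052 cm
L = sqrt(D / Sigma_a)
L = sqrt(1.529052 / 0.0909)
L = 4.1014 cm

4.1014


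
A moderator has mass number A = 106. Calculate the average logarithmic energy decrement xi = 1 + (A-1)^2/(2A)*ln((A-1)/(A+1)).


xi = 1 + (A-1)^2/(2A) * ln((A-1)/(A+1))
xi = 1 + (106-1)^2/(2*106) * ln((106-1)/(106 +1))
xi = 0.018750

0.018750


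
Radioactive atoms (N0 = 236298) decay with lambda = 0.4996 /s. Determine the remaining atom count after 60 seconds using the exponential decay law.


N = N0 * exp(-lambda * t)
N = 236298 * exp(-0.4996 * 60)
N = 2.2649e-08

2.2649e-08


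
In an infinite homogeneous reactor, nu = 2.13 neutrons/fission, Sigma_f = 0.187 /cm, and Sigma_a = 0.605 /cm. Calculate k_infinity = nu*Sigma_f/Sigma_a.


k_inf = nu * Sigma_f / Sigma_a
k_inf = 2.13 * 0.187 / 0.605
k_inf = 0.65836

0.65836


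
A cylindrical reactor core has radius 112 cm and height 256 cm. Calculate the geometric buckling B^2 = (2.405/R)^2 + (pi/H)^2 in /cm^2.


B^2 = (2.405/R)^2 + (pi/H)^2
B^2 = (2.405/112)^2 + (pi/256)^2
B^2 = 6.1170e-04 /cm^2

6.1170e-04


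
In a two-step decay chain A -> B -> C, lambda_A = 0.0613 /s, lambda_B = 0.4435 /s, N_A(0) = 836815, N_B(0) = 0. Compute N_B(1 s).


N_B(t) = lambda_A * N_A0 / (lambda_B - lambda_A) * [exp(-lambda_A*t) - exp(-lambda_B*t)]
exp(-0.0613*1) = 0.9405410; exp(-0.4435*1) = 0.6417862
N_B = 0.0613 * 836815 / (0.4435 - 0.0613) * (0.9405410 - 0.6417862)
N_B = 40097

40097


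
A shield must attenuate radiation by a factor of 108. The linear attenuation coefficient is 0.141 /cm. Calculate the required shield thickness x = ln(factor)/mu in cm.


x = ln(factor) / mu
x = ln(108) / 0.141
x = 33.207 cm

33.207


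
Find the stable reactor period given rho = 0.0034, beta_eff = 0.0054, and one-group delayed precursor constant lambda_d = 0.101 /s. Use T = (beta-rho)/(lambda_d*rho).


T = (beta - rho) / (lambda_d * rho)
T = (0.0054 - 0.0034) / (0.101 * 0.0034)
T = 5.8241 s

5.8241


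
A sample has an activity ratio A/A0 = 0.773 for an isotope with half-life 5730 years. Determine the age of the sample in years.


lambda = ln(2) / t_half = ln(2) / 5730 = 1.209681e-04 /yr
t = -ln(A/A0) / lambda
t = -ln(0.773) / 1.209681e-04
t = 2128.5 yr

2128.5


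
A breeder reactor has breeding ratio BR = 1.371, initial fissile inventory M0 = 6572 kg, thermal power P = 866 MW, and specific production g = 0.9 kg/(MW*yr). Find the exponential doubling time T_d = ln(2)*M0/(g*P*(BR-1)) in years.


Breeding gain G = BR - 1 = 1.371 - 1 = 0.371
Fissile production rate = g * P * G = 0.9 * 866 * 0.371 = 289.1574 kg/yr
T_d = ln(2) * M0 / (g * P * G)
T_d = ln(2) * 6572 / 289.1574 = 15.754 yr

15.754


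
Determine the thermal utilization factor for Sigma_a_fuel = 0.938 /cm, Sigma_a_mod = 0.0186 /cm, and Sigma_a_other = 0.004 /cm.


f = Sigma_a_fuel / (Sigma_a_fuel + Sigma_a_mod + Sigma_a_other)
f = 0.938 / (0.938 + 0.0186 + 0.004)
f = 0.97647

0.97647


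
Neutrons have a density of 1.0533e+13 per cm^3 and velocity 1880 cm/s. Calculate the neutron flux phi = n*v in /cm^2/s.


phi = n * v
phi = 1.0533e+13 * 1880
phi = 1.9802e+16 /cm^2/s

1.9802e+16


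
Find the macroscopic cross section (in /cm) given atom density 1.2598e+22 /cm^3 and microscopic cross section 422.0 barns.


Sigma = N * sigma_barns * 1e-24
Sigma = 1.2598e+22 * 422.0 * 1e-24
Sigma = 5.3164 /cm

5.3164


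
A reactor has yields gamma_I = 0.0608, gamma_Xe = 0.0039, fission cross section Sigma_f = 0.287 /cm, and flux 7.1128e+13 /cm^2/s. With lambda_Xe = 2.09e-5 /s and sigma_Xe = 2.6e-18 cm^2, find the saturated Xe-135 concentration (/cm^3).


Xe_eq = (gamma_I + gamma_Xe) * Sigma_f * phi / (lambda_Xe + sigma_Xe * phi)
Numerator = (0.0608 + 0.0039) * 0.287 * 7.1128e+13 = 1.320769e+12
Denominator = 2.09e-5 + 2.6e-18 * 7.1128e+13 = 2.058328e-04
Xe_eq = 1.320769e+12 / 2.058328e-04 = 6.4167e+15 /cm^3

6.4167e+15


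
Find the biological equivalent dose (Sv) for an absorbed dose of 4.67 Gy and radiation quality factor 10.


H = D * Q
H = 4.67 * 10
H = 46.700 Sv

46.700


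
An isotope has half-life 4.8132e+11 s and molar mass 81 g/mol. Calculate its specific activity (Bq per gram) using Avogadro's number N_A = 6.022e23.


lambda = ln(2) / t_half = ln(2) / 4.8132e+11 = 1.440096e-12 /s
SA = lambda * N_A / M
SA = 1.440096e-12 * 6.022e23 / 81
SA = 1.0706e+10 Bq/g

1.0706e+10


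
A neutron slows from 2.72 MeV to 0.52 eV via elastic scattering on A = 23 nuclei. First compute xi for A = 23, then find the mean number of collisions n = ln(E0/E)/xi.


xi = 1 + (A-1)^2/(2A)*ln((A-1)/(A+1)) = 0.08448899 (for A = 23)
n = ln(E0/E) / xi
n = ln(2.72e6 / 0.52) / 0.08448899
n = ln(5.230769e+06) / 0.08448899 = 183.10

183.10


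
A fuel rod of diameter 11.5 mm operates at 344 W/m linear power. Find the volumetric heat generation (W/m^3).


r = D / 2 / 1000 = 11.5 / 2 / 1000 = 0.00575 m
q''' = q' / (pi * r^2)
q''' = 344 / (pi * 0.00575^2)
q''' = 3.3119e+06 W/m^3

3.3119e+06


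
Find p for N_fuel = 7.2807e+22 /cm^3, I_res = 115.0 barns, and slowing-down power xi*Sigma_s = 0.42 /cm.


p = exp(-N * I * 1e-24 / (xi*Sigma_s))
p = exp(-7.2807e+22 * 115.0 * 1e-24 / 0.42)
p = 2.1990e-09

2.1990e-09


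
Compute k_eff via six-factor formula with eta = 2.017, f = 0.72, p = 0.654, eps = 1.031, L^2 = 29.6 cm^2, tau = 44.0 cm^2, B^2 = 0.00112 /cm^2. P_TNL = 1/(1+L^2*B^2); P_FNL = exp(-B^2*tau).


k_inf = eta*f*p*eps = 2.017*0.72*0.654*1.031 = 0.9792077
P_TNL = 1/(1 + L^2*B^2) = 1/(1 + 29.6*0.00112) = 0.9679118
P_FNL = exp(-B^2*tau) = exp(-0.00112*44.0) = 0.9519146
k_eff = k_inf * P_TNL * P_FNL = 0.9792077 * 0.9679118 * 0.9519146
k_eff = 0.90221

0.90221


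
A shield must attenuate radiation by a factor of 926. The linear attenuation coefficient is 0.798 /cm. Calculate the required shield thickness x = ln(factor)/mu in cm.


x = ln(factor) / mu
x = ln(926) / 0.798
x = 8.5600 cm

8.5600


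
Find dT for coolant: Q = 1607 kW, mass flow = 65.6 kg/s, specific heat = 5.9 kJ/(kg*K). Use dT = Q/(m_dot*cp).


dT = Q / (m_dot * cp)
dT = 1607 / (65.6 * 5.9)
dT = 4.1520 C

4.1520


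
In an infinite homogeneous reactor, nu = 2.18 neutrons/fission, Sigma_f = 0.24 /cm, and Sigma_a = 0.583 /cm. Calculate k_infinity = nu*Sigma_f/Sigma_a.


k_inf = nu * Sigma_f / Sigma_a
k_inf = 2.18 * 0.24 / 0.583
k_inf = 0.89743

0.89743


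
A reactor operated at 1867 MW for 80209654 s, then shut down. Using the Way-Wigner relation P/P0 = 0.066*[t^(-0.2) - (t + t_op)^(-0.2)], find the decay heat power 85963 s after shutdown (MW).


P/P0 = 0.066 * [t^(-0.2) - (t + t_op)^(-0.2)]
P/P0 = 0.066 * [85963^(-0.2) - (85963 + 80209654)^(-0.2)]
P/P0 = 0.066 * [0.1030713 - 0.02624591] = 0.005070476
P = 1867 * 0.005070476 = 9.4666 MW

9.4666


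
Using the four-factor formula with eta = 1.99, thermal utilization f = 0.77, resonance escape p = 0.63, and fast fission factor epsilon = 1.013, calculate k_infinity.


k_inf = eta * f * p * epsilon
k_inf = 1.99 * 0.77 * 0.63 * 1.013
k_inf = 0.97790

0.97790


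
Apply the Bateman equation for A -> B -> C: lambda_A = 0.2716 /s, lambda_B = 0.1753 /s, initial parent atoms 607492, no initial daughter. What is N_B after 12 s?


N_B(t) = lambda_A * N_A0 / (lambda_B - lambda_A) * [exp(-lambda_A*t) - exp(-lambda_B*t)]
exp(-0.2716*12) = 0.03841912; exp(-0.1753*12) = 0.1220164
N_B = 0.2716 * 607492 / (0.1753 - 0.2716) * (0.03841912 - 0.1220164)
N_B = 143231

143231


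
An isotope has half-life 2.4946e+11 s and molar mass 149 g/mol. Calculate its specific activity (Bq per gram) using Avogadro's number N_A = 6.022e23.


lambda = ln(2) / t_half = ln(2) / 2.4946e+11 = 2.778590e-12 /s
SA = lambda * N_A / M
SA = 2.778590e-12 * 6.022e23 / 149
SA = 1.1230e+10 Bq/g

1.1230e+10


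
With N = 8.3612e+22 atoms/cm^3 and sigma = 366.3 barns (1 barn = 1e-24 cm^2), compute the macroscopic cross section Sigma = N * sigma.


Sigma = N * sigma_barns * 1e-24
Sigma = 8.3612e+22 * 366.3 * 1e-24
Sigma = 30.627 /cm

30.627


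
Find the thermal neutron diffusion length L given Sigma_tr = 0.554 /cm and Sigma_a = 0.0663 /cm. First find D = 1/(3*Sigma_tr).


D = 1 / (3 * Sigma_tr) = 1 / (3 * 0.554) = 0.6016847 cm
L = sqrt(D / Sigma_a)
L = sqrt(0.6016847 / 0.0663)
L = 3.0125 cm

3.0125


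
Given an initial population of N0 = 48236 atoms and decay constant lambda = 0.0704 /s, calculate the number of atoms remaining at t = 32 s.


N = N0 * exp(-lambda * t)
N = 48236 * exp(-0.0704 * 32)
N = 5069.8

5069.8


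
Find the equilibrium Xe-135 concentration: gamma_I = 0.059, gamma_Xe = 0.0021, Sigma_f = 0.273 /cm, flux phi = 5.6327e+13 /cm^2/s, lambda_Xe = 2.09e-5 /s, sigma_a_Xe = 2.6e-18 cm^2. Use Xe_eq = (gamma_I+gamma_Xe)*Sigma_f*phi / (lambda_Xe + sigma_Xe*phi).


Xe_eq = (gamma_I + gamma_Xe) * Sigma_f * phi / (lambda_Xe + sigma_Xe * phi)
Numerator = (0.059 + 0.0021) * 0.273 * 5.6327e+13 = 9.395513e+11
Denominator = 2.09e-5 + 2.6e-18 * 5.6327e+13 = 1.673502e-04
Xe_eq = 9.395513e+11 / 1.673502e-04 = 5.6143e+15 /cm^3

5.6143e+15


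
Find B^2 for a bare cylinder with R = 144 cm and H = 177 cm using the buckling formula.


B^2 = (2.405/R)^2 + (pi/H)^2
B^2 = (2.405/144)^2 + (pi/177)^2
B^2 = 5.9397e-04 /cm^2

5.9397e-04


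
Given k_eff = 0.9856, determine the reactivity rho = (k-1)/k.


rho = (k_eff - 1) / k_eff
rho = (0.9856 - 1) / 0.9856
rho = -0.014610

-0.014610


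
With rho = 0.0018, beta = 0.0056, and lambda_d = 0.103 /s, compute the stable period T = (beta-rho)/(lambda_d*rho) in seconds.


T = (beta - rho) / (lambda_d * rho)
T = (0.0056 - 0.0018) / (0.103 * 0.0018)
T = 20.496 s

20.496


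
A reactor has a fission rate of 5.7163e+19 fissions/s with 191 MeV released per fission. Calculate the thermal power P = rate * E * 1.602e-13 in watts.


P = fission_rate * E_MeV * 1.602e-13
P = 5.7163e+19 * 191 * 1.602e-13
P = 1.7491e+09 W

1.7491e+09


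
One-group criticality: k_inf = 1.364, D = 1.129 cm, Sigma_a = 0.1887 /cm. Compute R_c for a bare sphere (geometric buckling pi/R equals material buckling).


L^2 = D / Sigma_a = 1.129 / 0.1887 = 5.983042 cm^2
B_m^2 = (k_inf - 1) / L^2 = (1.364 - 1) / 5.983042 = 0.06083862 /cm^2
For a bare sphere: B_g = pi/R, so R_c = pi / sqrt(B_m^2)
R_c = pi / sqrt(0.06083862) = 12.737 cm

12.737


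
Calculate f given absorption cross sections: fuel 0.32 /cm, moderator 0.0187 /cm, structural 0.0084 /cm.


f = Sigma_a_fuel / (Sigma_a_fuel + Sigma_a_mod + Sigma_a_other)
f = 0.32 / (0.32 + 0.0187 + 0.0084)
f = 0.92192

0.92192


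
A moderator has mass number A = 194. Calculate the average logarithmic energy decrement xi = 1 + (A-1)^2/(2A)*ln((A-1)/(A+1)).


xi = 1 + (A-1)^2/(2A) * ln((A-1)/(A+1))
xi = 1 + (194-1)^2/(2*194) * ln((194-1)/(194 +1))
xi = 0.010274

0.010274


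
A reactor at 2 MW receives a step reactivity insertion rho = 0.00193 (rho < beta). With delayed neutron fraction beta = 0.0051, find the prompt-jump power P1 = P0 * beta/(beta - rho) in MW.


P1/P0 = beta / (beta - rho)
P1/P0 = 0.0051 / (0.0051 - 0.00193) = 1.608833
P1 = 2 * 1.608833 = 3.2177 MW

3.2177


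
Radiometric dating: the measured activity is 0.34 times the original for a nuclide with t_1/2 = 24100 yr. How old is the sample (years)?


lambda = ln(2) / t_half = ln(2) / 24100 = 2.876129e-05 /yr
t = -ln(A/A0) / lambda
t = -ln(0.34) / 2.876129e-05
t = 37509 yr

37509


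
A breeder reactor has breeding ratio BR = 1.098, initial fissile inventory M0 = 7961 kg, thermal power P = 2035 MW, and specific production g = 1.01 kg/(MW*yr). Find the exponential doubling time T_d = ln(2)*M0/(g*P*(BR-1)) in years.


Breeding gain G = BR - 1 = 1.098 - 1 = 0.098
Fissile production rate = g * P * G = 1.01 * 2035 * 0.098 = 201.4243 kg/yr
T_d = ln(2) * M0 / (g * P * G)
T_d = ln(2) * 7961 / 201.4243 = 27.396 yr

27.396


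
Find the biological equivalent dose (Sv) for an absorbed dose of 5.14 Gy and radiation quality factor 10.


H = D * Q
H = 5.14 * 10
H = 51.400 Sv

51.400


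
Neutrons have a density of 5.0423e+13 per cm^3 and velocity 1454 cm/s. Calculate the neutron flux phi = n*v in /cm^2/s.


phi = n * v
phi = 5.0423e+13 * 1454
phi = 7.3315e+16 /cm^2/s

7.3315e+16


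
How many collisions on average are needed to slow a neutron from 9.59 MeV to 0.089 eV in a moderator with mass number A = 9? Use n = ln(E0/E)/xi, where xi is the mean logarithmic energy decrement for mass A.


xi = 1 + (A-1)^2/(2A)*ln((A-1)/(A+1)) = 0.2066007 (for A = 9)
n = ln(E0/E) / xi
n = ln(9.59e6 / 0.089) / 0.2066007
n = ln(1.077528e+08) / 0.2066007 = 89.522

89.522


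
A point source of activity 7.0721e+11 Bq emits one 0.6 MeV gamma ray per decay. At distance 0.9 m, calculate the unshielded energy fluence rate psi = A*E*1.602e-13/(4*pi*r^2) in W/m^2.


psi = A * E * 1.602e-13 / (4*pi*r^2)
psi = 7.0721e+11 * 0.6 * 1.602e-13 / (4*pi*0.9^2)
psi = 0.0066783 W/m^2

0.0066783


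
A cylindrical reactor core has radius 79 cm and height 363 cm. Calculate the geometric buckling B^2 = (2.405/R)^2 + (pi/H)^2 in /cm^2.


B^2 = (2.405/R)^2 + (pi/H)^2
B^2 = (2.405/79)^2 + (pi/363)^2
B^2 = 0.0010017 /cm^2

0.0010017


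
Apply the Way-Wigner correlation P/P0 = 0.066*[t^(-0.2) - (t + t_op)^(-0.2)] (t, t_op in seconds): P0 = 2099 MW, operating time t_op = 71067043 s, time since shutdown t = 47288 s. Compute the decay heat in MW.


P/P0 = 0.066 * [t^(-0.2) - (t + t_op)^(-0.2)]
P/P0 = 0.066 * [47288^(-0.2) - (47288 + 71067043)^(-0.2)]
P/P0 = 0.066 * [0.1161582 - 0.02689110] = 0.005891629
P = 2099 * 0.005891629 = 12.367 MW

12.367


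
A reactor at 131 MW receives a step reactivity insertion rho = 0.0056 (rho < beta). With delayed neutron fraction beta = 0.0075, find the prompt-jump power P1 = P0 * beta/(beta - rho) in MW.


P1/P0 = beta / (beta - rho)
P1/P0 = 0.0075 / (0.0075 - 0.0056) = 3.947368
P1 = 131 * 3.947368 = 517.11 MW

517.11


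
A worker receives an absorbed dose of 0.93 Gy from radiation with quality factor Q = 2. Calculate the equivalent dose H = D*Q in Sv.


H = D * Q
H = 0.93 * 2
H = 1.8600 Sv

1.8600


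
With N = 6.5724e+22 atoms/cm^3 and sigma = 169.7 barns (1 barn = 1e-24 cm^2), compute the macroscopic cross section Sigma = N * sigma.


Sigma = N * sigma_barns * 1e-24
Sigma = 6.5724e+22 * 169.7 * 1e-24
Sigma = 11.153 /cm

11.153


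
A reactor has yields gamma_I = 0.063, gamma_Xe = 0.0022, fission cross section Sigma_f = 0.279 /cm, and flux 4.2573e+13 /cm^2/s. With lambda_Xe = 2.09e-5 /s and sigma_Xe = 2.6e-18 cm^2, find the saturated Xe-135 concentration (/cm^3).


Xe_eq = (gamma_I + gamma_Xe) * Sigma_f * phi / (lambda_Xe + sigma_Xe * phi)
Numerator = (0.063 + 0.0022) * 0.279 * 4.2573e+13 = 7.744369e+11
Denominator = 2.09e-5 + 2.6e-18 * 4.2573e+13 = 1.315898e-04
Xe_eq = 7.744369e+11 / 1.315898e-04 = 5.8852e+15 /cm^3

5.8852e+15


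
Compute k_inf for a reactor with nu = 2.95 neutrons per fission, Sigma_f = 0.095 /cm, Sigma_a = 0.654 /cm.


k_inf = nu * Sigma_f / Sigma_a
k_inf = 2.95 * 0.095 / 0.654
k_inf = 0.42852

0.42852


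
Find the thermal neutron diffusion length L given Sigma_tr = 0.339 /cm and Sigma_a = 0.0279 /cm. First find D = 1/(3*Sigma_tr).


D = 1 / (3 * Sigma_tr) = 1 / (3 * 0.339) = 0.9832842 cm
L = sqrt(D / Sigma_a)
L = sqrt(0.9832842 / 0.0279)
L = 5.9366 cm

5.9366


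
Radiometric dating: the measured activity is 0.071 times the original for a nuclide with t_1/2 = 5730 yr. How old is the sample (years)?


lambda = ln(2) / t_half = ln(2) / 5730 = 1.209681e-04 /yr
t = -ln(A/A0) / lambda
t = -ln(0.071) / 1.209681e-04
t = 21866 yr

21866


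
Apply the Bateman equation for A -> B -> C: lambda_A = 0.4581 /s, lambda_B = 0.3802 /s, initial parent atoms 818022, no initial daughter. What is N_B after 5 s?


N_B(t) = lambda_A * N_A0 / (lambda_B - lambda_A) * [exp(-lambda_A*t) - exp(-lambda_B*t)]
exp(-0.4581*5) = 0.1012158; exp(-0.3802*5) = 0.1494191
N_B = 0.4581 * 818022 / (0.3802 - 0.4581) * (0.1012158 - 0.1494191)
N_B = 231881

231881


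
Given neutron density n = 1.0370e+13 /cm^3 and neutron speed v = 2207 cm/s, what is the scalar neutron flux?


phi = n * v
phi = 1.0370e+13 * 2207
phi = 2.2887e+16 /cm^2/s

2.2887e+16


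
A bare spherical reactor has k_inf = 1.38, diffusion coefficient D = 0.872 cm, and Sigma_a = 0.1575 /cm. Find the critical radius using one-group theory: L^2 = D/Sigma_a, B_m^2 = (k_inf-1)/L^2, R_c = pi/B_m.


L^2 = D / Sigma_a = 0.872 / 0.1575 = 5.536508 cm^2
B_m^2 = (k_inf - 1) / L^2 = (1.38 - 1) / 5.536508 = 0.06863532 /cm^2
For a bare sphere: B_g = pi/R, so R_c = pi / sqrt(B_m^2)
R_c = pi / sqrt(0.06863532) = 11.992 cm

11.992


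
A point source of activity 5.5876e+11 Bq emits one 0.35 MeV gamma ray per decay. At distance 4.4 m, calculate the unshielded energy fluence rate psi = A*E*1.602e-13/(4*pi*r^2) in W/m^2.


psi = A * E * 1.602e-13 / (4*pi*r^2)
psi = 5.5876e+11 * 0.35 * 1.602e-13 / (4*pi*4.4^2)
psi = 1.2878e-04 W/m^2

1.2878e-04


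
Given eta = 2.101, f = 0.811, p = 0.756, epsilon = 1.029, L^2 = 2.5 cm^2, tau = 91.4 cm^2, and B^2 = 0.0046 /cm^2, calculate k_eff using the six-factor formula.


k_inf = eta*f*p*eps = 2.101*0.811*0.756*1.029 = 1.325513
P_TNL = 1/(1 + L^2*B^2) = 1/(1 + 2.5*0.0046) = 0.9886307
P_FNL = exp(-B^2*tau) = exp(-0.0046*91.4) = 0.6567578
k_eff = k_inf * P_TNL * P_FNL = 1.325513 * 0.9886307 * 0.6567578
k_eff = 0.86064

0.86064


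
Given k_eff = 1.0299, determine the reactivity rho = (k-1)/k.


rho = (k_eff - 1) / k_eff
rho = (1.0299 - 1) / 1.0299
rho = 0.029032

0.029032


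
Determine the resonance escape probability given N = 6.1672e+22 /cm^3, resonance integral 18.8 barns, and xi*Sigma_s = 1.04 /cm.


p = exp(-N * I * 1e-24 / (xi*Sigma_s))
p = exp(-6.1672e+22 * 18.8 * 1e-24 / 1.04)
p = 0.32797

0.32797


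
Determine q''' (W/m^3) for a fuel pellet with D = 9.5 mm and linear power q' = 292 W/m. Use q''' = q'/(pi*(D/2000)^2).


r = D / 2 / 1000 = 9.5 / 2 / 1000 = 0.00475 m
q''' = q' / (pi * r^2)
q''' = 292 / (pi * 0.00475^2)
q''' = 4.1195e+06 W/m^3

4.1195e+06


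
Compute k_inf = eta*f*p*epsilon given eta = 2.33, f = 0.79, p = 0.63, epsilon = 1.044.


k_inf = eta * f * p * epsilon
k_inf = 2.33 * 0.79 * 0.63 * 1.044
k_inf = 1.2107

1.2107


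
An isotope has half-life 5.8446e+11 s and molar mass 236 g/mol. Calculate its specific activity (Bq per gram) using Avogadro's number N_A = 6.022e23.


lambda = ln(2) / t_half = ln(2) / 5.8446e+11 = 1.185962e-12 /s
SA = lambda * N_A / M
SA = 1.185962e-12 * 6.022e23 / 236
SA = 3.0262e+09 Bq/g

3.0262e+09


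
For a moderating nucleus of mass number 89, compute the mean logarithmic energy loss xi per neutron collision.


xi = 1 + (A-1)^2/(2A) * ln((A-1)/(A+1))
xi = 1 + (89-1)^2/(2*89) * ln((89-1)/(89 +1))
xi = 0.022305

0.022305


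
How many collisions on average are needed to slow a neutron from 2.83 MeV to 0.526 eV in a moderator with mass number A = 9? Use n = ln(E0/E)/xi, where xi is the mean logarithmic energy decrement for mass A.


xi = 1 + (A-1)^2/(2A)*ln((A-1)/(A+1)) = 0.2066007 (for A = 9)
n = ln(E0/E) / xi
n = ln(2.83e6 / 0.526) / 0.2066007
n = ln(5.380228e+06) / 0.2066007 = 75.015

75.015


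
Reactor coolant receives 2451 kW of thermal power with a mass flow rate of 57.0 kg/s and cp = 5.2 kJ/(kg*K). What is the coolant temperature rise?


dT = Q / (m_dot * cp)
dT = 2451 / (57.0 * 5.2)
dT = 8.2692 C

8.2692


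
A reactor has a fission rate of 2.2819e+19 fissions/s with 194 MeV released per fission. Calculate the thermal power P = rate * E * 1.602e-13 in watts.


P = fission_rate * E_MeV * 1.602e-13
P = 2.2819e+19 * 194 * 1.602e-13
P = 7.0919e+08 W

7.0919e+08


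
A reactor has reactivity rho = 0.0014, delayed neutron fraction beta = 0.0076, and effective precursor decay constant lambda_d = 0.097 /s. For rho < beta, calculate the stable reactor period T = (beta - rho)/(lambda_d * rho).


T = (beta - rho) / (lambda_d * rho)
T = (0.0076 - 0.0014) / (0.097 * 0.0014)
T = 45.655 s

45.655


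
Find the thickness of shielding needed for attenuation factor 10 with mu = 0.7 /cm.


x = ln(factor) / mu
x = ln(10) / 0.7
x = 3.2894 cm

3.2894


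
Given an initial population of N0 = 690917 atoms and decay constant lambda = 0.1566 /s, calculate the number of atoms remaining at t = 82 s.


N = N0 * exp(-lambda * t)
N = 690917 * exp(-0.1566 * 82)
N = 1.8305

1.8305


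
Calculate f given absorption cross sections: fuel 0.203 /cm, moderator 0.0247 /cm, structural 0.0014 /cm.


f = Sigma_a_fuel / (Sigma_a_fuel + Sigma_a_mod + Sigma_a_other)
f = 0.203 / (0.203 + 0.0247 + 0.0014)
f = 0.88608

0.88608
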